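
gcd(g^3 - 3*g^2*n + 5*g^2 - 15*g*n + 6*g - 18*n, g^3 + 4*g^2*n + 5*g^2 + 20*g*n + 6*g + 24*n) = g^2 + 5*g + 6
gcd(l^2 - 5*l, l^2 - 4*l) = l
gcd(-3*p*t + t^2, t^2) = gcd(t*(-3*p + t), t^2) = t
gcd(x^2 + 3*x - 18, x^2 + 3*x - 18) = x^2 + 3*x - 18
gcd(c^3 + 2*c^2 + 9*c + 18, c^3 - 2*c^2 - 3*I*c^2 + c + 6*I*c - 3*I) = c - 3*I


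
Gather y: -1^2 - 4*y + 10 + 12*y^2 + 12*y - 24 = 12*y^2 + 8*y - 15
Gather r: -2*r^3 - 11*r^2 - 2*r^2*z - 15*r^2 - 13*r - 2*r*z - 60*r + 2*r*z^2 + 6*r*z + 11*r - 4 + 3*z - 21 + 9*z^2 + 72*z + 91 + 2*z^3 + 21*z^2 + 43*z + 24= -2*r^3 + r^2*(-2*z - 26) + r*(2*z^2 + 4*z - 62) + 2*z^3 + 30*z^2 + 118*z + 90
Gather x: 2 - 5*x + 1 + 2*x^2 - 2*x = 2*x^2 - 7*x + 3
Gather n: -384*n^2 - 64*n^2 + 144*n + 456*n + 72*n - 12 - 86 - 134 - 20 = -448*n^2 + 672*n - 252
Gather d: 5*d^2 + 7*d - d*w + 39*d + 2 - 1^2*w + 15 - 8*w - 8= 5*d^2 + d*(46 - w) - 9*w + 9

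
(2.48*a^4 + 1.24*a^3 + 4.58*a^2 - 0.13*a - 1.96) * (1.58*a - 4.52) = 3.9184*a^5 - 9.2504*a^4 + 1.6316*a^3 - 20.907*a^2 - 2.5092*a + 8.8592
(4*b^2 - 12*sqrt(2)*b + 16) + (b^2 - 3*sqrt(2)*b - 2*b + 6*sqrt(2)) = 5*b^2 - 15*sqrt(2)*b - 2*b + 6*sqrt(2) + 16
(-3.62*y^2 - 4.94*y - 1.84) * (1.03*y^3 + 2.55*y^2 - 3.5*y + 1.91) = -3.7286*y^5 - 14.3192*y^4 - 1.8222*y^3 + 5.6838*y^2 - 2.9954*y - 3.5144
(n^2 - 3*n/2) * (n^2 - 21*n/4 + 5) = n^4 - 27*n^3/4 + 103*n^2/8 - 15*n/2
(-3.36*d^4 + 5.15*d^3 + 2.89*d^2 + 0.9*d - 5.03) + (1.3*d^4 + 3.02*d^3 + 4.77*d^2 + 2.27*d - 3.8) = -2.06*d^4 + 8.17*d^3 + 7.66*d^2 + 3.17*d - 8.83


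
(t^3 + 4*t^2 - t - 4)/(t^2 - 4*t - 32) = (t^2 - 1)/(t - 8)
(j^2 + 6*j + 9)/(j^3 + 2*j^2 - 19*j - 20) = (j^2 + 6*j + 9)/(j^3 + 2*j^2 - 19*j - 20)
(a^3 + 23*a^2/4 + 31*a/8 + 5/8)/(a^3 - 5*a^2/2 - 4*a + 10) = (8*a^3 + 46*a^2 + 31*a + 5)/(4*(2*a^3 - 5*a^2 - 8*a + 20))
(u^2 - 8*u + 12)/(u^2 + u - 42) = (u - 2)/(u + 7)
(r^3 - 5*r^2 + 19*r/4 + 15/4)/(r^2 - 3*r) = r - 2 - 5/(4*r)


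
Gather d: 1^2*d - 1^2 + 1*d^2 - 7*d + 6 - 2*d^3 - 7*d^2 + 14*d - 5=-2*d^3 - 6*d^2 + 8*d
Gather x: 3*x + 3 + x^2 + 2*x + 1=x^2 + 5*x + 4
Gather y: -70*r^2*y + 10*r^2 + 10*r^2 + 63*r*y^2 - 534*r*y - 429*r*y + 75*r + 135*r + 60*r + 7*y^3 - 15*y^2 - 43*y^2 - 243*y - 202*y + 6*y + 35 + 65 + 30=20*r^2 + 270*r + 7*y^3 + y^2*(63*r - 58) + y*(-70*r^2 - 963*r - 439) + 130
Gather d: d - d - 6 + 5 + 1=0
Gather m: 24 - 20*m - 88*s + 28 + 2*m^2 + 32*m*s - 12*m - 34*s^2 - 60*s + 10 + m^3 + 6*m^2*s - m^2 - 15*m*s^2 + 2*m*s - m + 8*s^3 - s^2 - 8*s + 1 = m^3 + m^2*(6*s + 1) + m*(-15*s^2 + 34*s - 33) + 8*s^3 - 35*s^2 - 156*s + 63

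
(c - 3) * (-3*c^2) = -3*c^3 + 9*c^2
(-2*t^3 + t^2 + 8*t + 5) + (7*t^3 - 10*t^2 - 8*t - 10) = 5*t^3 - 9*t^2 - 5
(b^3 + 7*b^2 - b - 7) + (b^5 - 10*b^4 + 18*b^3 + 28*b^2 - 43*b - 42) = b^5 - 10*b^4 + 19*b^3 + 35*b^2 - 44*b - 49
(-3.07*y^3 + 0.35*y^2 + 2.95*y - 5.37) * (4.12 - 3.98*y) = 12.2186*y^4 - 14.0414*y^3 - 10.299*y^2 + 33.5266*y - 22.1244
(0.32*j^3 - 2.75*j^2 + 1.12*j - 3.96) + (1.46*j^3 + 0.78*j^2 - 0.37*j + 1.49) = 1.78*j^3 - 1.97*j^2 + 0.75*j - 2.47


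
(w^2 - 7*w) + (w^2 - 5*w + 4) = 2*w^2 - 12*w + 4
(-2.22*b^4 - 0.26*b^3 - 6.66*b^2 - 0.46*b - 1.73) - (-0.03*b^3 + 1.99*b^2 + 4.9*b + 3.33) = -2.22*b^4 - 0.23*b^3 - 8.65*b^2 - 5.36*b - 5.06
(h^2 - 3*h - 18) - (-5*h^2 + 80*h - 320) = 6*h^2 - 83*h + 302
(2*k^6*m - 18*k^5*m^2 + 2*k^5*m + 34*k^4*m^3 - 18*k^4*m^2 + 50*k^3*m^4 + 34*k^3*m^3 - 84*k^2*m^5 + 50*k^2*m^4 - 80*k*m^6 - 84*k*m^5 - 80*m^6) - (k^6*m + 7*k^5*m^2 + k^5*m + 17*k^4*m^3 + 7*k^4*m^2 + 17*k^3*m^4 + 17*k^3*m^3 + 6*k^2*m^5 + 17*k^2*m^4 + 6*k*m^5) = k^6*m - 25*k^5*m^2 + k^5*m + 17*k^4*m^3 - 25*k^4*m^2 + 33*k^3*m^4 + 17*k^3*m^3 - 90*k^2*m^5 + 33*k^2*m^4 - 80*k*m^6 - 90*k*m^5 - 80*m^6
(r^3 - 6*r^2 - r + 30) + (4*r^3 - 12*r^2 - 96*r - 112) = 5*r^3 - 18*r^2 - 97*r - 82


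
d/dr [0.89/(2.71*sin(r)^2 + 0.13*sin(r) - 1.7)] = -(4.8238*sin(r) + 0.1157)*cos(r)/(2.71*sin(r)^2 + 0.13*sin(r) - 1.7)^2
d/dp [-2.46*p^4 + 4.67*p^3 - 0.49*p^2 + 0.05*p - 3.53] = -9.84*p^3 + 14.01*p^2 - 0.98*p + 0.05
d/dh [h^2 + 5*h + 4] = 2*h + 5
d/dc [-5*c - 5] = -5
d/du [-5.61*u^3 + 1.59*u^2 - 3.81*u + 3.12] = -16.83*u^2 + 3.18*u - 3.81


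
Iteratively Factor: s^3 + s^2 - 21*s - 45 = (s - 5)*(s^2 + 6*s + 9) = (s - 5)*(s + 3)*(s + 3)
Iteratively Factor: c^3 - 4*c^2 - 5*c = (c)*(c^2 - 4*c - 5) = c*(c + 1)*(c - 5)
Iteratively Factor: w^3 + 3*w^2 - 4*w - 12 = (w + 2)*(w^2 + w - 6) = (w + 2)*(w + 3)*(w - 2)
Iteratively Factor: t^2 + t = (t)*(t + 1)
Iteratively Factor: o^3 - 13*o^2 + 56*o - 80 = (o - 4)*(o^2 - 9*o + 20) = (o - 5)*(o - 4)*(o - 4)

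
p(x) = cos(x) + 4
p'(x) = -sin(x)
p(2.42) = 3.25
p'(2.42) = -0.66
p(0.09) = 5.00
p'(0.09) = -0.09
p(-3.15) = 3.00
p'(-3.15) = -0.01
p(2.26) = 3.36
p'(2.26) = -0.77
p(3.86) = 3.25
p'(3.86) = 0.66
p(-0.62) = 4.81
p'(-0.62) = 0.58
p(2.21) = 3.40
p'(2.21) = -0.80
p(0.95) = 4.58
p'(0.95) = -0.81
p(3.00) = 3.01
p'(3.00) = -0.14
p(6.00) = 4.96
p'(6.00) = 0.28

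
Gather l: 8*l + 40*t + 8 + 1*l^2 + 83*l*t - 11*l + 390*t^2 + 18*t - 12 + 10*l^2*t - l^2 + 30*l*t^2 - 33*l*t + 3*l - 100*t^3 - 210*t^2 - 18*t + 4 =10*l^2*t + l*(30*t^2 + 50*t) - 100*t^3 + 180*t^2 + 40*t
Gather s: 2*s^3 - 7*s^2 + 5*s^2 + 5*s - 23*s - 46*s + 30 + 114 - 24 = 2*s^3 - 2*s^2 - 64*s + 120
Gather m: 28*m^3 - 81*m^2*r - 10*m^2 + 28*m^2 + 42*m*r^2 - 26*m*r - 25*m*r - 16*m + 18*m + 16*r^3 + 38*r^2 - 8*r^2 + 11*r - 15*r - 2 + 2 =28*m^3 + m^2*(18 - 81*r) + m*(42*r^2 - 51*r + 2) + 16*r^3 + 30*r^2 - 4*r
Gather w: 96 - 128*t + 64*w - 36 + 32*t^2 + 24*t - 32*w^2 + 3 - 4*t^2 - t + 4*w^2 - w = 28*t^2 - 105*t - 28*w^2 + 63*w + 63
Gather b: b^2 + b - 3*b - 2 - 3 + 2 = b^2 - 2*b - 3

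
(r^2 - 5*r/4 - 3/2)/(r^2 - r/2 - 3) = (4*r + 3)/(2*(2*r + 3))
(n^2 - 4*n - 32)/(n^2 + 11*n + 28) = (n - 8)/(n + 7)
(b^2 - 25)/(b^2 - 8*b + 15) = (b + 5)/(b - 3)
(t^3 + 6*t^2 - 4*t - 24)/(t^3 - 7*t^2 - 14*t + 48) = (t^2 + 8*t + 12)/(t^2 - 5*t - 24)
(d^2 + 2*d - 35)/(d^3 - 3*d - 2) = (-d^2 - 2*d + 35)/(-d^3 + 3*d + 2)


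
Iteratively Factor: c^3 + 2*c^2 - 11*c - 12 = (c + 4)*(c^2 - 2*c - 3) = (c + 1)*(c + 4)*(c - 3)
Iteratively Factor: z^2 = (z)*(z)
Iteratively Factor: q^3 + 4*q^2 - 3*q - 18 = (q - 2)*(q^2 + 6*q + 9) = (q - 2)*(q + 3)*(q + 3)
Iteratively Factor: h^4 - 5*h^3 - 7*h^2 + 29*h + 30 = (h - 3)*(h^3 - 2*h^2 - 13*h - 10) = (h - 5)*(h - 3)*(h^2 + 3*h + 2) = (h - 5)*(h - 3)*(h + 2)*(h + 1)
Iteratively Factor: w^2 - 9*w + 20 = (w - 4)*(w - 5)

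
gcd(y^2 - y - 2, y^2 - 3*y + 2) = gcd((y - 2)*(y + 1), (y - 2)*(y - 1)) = y - 2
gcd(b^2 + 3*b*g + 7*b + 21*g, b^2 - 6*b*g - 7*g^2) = 1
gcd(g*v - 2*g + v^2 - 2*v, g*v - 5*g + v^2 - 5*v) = g + v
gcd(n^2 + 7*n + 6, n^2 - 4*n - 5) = n + 1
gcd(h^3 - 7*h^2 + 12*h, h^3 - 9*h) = h^2 - 3*h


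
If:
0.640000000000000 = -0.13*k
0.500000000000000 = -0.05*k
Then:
No Solution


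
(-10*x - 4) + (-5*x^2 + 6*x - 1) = -5*x^2 - 4*x - 5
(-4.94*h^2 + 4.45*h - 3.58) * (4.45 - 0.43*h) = 2.1242*h^3 - 23.8965*h^2 + 21.3419*h - 15.931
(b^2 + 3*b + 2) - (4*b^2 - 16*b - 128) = -3*b^2 + 19*b + 130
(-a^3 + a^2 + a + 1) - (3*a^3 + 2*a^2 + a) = -4*a^3 - a^2 + 1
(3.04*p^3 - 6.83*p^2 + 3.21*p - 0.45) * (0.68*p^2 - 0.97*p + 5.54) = 2.0672*p^5 - 7.5932*p^4 + 25.6495*p^3 - 41.2579*p^2 + 18.2199*p - 2.493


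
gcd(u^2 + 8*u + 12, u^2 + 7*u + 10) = u + 2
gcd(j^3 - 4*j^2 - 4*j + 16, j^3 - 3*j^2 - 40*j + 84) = j - 2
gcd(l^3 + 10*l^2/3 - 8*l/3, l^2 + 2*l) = l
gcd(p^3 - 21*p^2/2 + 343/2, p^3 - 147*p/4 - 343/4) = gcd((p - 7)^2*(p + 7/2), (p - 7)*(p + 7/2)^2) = p^2 - 7*p/2 - 49/2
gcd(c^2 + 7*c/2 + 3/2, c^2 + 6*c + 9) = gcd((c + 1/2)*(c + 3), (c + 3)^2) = c + 3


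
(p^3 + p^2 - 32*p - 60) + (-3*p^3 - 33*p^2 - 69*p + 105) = -2*p^3 - 32*p^2 - 101*p + 45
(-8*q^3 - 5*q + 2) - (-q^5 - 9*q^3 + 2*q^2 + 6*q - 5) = q^5 + q^3 - 2*q^2 - 11*q + 7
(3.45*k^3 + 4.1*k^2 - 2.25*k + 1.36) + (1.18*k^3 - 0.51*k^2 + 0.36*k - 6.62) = 4.63*k^3 + 3.59*k^2 - 1.89*k - 5.26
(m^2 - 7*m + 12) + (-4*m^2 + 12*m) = -3*m^2 + 5*m + 12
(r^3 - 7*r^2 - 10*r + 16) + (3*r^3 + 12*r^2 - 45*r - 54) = 4*r^3 + 5*r^2 - 55*r - 38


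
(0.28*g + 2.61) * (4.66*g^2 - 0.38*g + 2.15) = 1.3048*g^3 + 12.0562*g^2 - 0.3898*g + 5.6115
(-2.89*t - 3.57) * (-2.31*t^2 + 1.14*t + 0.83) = 6.6759*t^3 + 4.9521*t^2 - 6.4685*t - 2.9631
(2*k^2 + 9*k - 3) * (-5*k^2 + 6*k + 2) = -10*k^4 - 33*k^3 + 73*k^2 - 6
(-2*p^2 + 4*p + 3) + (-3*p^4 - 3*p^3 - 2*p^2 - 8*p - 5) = -3*p^4 - 3*p^3 - 4*p^2 - 4*p - 2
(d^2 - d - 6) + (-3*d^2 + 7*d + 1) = -2*d^2 + 6*d - 5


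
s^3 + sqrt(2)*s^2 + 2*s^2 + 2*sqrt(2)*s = s*(s + 2)*(s + sqrt(2))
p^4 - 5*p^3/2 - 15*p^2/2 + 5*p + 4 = (p - 4)*(p - 1)*(p + 1/2)*(p + 2)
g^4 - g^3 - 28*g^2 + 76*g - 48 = (g - 4)*(g - 2)*(g - 1)*(g + 6)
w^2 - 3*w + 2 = (w - 2)*(w - 1)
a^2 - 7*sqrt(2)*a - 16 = (a - 8*sqrt(2))*(a + sqrt(2))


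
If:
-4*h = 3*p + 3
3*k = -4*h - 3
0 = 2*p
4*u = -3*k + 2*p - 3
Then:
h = -3/4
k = 0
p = 0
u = -3/4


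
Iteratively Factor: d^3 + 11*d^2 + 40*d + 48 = (d + 4)*(d^2 + 7*d + 12) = (d + 4)^2*(d + 3)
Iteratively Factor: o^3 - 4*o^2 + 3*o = (o - 3)*(o^2 - o) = o*(o - 3)*(o - 1)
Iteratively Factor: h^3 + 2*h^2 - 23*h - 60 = (h - 5)*(h^2 + 7*h + 12) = (h - 5)*(h + 4)*(h + 3)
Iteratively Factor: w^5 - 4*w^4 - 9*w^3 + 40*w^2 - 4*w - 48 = (w - 2)*(w^4 - 2*w^3 - 13*w^2 + 14*w + 24) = (w - 4)*(w - 2)*(w^3 + 2*w^2 - 5*w - 6) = (w - 4)*(w - 2)^2*(w^2 + 4*w + 3) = (w - 4)*(w - 2)^2*(w + 3)*(w + 1)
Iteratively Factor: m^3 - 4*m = (m + 2)*(m^2 - 2*m) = m*(m + 2)*(m - 2)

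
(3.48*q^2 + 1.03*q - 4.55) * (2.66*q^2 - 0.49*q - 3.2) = 9.2568*q^4 + 1.0346*q^3 - 23.7437*q^2 - 1.0665*q + 14.56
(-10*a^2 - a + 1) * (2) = -20*a^2 - 2*a + 2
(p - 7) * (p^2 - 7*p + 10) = p^3 - 14*p^2 + 59*p - 70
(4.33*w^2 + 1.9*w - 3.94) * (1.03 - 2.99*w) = -12.9467*w^3 - 1.2211*w^2 + 13.7376*w - 4.0582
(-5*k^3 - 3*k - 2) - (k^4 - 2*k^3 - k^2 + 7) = -k^4 - 3*k^3 + k^2 - 3*k - 9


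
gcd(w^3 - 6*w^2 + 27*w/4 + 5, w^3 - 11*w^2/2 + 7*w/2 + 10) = w^2 - 13*w/2 + 10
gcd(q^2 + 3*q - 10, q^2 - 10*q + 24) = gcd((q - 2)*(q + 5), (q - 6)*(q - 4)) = 1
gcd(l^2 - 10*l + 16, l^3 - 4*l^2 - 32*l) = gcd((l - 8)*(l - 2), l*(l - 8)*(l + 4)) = l - 8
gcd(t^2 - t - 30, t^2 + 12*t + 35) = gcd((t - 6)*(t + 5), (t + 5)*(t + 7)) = t + 5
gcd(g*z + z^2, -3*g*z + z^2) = z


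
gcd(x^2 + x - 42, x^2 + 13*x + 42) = x + 7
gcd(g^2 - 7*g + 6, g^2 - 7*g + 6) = g^2 - 7*g + 6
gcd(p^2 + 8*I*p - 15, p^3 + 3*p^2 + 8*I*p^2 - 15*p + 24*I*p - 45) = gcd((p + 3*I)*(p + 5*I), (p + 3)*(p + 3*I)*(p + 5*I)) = p^2 + 8*I*p - 15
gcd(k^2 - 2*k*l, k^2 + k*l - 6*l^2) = k - 2*l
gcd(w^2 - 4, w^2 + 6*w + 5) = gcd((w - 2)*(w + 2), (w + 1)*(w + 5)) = 1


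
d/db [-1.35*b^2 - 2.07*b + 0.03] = -2.7*b - 2.07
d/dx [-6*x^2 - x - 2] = -12*x - 1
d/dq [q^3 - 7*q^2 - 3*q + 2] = 3*q^2 - 14*q - 3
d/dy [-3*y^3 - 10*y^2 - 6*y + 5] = -9*y^2 - 20*y - 6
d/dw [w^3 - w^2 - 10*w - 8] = 3*w^2 - 2*w - 10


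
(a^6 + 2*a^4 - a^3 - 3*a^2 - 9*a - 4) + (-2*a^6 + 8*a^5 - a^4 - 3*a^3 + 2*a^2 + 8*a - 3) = -a^6 + 8*a^5 + a^4 - 4*a^3 - a^2 - a - 7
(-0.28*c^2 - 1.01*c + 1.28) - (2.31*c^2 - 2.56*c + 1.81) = -2.59*c^2 + 1.55*c - 0.53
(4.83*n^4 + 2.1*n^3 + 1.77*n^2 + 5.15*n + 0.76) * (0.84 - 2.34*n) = -11.3022*n^5 - 0.8568*n^4 - 2.3778*n^3 - 10.5642*n^2 + 2.5476*n + 0.6384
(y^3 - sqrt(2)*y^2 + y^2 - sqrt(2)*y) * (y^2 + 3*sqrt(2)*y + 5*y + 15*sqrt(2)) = y^5 + 2*sqrt(2)*y^4 + 6*y^4 - y^3 + 12*sqrt(2)*y^3 - 36*y^2 + 10*sqrt(2)*y^2 - 30*y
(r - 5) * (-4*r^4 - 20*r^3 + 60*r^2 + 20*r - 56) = -4*r^5 + 160*r^3 - 280*r^2 - 156*r + 280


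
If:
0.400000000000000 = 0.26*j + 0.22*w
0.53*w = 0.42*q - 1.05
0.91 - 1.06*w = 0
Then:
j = 0.81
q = 3.58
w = 0.86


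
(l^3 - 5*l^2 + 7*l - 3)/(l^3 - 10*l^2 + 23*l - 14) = (l^2 - 4*l + 3)/(l^2 - 9*l + 14)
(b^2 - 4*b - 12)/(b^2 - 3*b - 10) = (b - 6)/(b - 5)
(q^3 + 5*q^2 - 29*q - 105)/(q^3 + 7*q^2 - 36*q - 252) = (q^2 - 2*q - 15)/(q^2 - 36)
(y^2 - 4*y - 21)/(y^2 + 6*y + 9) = (y - 7)/(y + 3)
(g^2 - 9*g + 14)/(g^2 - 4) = (g - 7)/(g + 2)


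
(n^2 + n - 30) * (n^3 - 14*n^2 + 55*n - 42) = n^5 - 13*n^4 + 11*n^3 + 433*n^2 - 1692*n + 1260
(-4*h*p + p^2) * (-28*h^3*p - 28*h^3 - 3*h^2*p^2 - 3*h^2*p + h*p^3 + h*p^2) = 112*h^4*p^2 + 112*h^4*p - 16*h^3*p^3 - 16*h^3*p^2 - 7*h^2*p^4 - 7*h^2*p^3 + h*p^5 + h*p^4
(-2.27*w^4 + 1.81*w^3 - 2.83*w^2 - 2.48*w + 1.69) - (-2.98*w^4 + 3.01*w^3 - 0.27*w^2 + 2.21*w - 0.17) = 0.71*w^4 - 1.2*w^3 - 2.56*w^2 - 4.69*w + 1.86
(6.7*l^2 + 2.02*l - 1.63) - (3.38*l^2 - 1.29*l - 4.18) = 3.32*l^2 + 3.31*l + 2.55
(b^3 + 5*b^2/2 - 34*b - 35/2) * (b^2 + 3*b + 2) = b^5 + 11*b^4/2 - 49*b^3/2 - 229*b^2/2 - 241*b/2 - 35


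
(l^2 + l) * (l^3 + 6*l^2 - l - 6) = l^5 + 7*l^4 + 5*l^3 - 7*l^2 - 6*l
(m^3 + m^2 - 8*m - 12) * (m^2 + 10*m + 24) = m^5 + 11*m^4 + 26*m^3 - 68*m^2 - 312*m - 288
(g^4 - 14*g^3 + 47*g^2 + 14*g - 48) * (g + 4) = g^5 - 10*g^4 - 9*g^3 + 202*g^2 + 8*g - 192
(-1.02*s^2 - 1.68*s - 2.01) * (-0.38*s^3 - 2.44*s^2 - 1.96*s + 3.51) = 0.3876*s^5 + 3.1272*s^4 + 6.8622*s^3 + 4.617*s^2 - 1.9572*s - 7.0551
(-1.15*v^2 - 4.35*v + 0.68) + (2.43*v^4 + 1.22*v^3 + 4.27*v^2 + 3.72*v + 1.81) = 2.43*v^4 + 1.22*v^3 + 3.12*v^2 - 0.629999999999999*v + 2.49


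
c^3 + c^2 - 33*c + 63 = (c - 3)^2*(c + 7)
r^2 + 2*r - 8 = (r - 2)*(r + 4)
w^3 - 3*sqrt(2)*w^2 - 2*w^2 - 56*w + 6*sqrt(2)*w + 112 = (w - 2)*(w - 7*sqrt(2))*(w + 4*sqrt(2))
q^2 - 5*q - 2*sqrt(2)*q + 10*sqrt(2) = (q - 5)*(q - 2*sqrt(2))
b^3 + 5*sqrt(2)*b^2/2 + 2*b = b*(b + sqrt(2)/2)*(b + 2*sqrt(2))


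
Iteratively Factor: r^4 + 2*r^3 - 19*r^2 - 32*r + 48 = (r + 4)*(r^3 - 2*r^2 - 11*r + 12) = (r - 4)*(r + 4)*(r^2 + 2*r - 3) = (r - 4)*(r - 1)*(r + 4)*(r + 3)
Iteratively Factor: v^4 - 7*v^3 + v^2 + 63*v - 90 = (v + 3)*(v^3 - 10*v^2 + 31*v - 30) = (v - 3)*(v + 3)*(v^2 - 7*v + 10) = (v - 3)*(v - 2)*(v + 3)*(v - 5)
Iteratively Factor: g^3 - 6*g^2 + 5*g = (g - 1)*(g^2 - 5*g) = (g - 5)*(g - 1)*(g)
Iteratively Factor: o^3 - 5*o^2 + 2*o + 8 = (o + 1)*(o^2 - 6*o + 8) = (o - 2)*(o + 1)*(o - 4)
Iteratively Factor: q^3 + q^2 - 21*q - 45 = (q - 5)*(q^2 + 6*q + 9) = (q - 5)*(q + 3)*(q + 3)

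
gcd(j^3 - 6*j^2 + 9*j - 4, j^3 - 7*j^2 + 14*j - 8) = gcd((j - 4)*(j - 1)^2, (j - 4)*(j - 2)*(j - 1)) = j^2 - 5*j + 4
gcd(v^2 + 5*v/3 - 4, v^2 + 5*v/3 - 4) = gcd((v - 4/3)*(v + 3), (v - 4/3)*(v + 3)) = v^2 + 5*v/3 - 4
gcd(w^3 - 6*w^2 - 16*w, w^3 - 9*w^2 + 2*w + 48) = w^2 - 6*w - 16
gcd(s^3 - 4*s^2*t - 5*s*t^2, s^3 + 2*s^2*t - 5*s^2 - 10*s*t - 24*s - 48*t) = 1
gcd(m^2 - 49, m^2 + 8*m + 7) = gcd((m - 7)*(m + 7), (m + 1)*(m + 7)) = m + 7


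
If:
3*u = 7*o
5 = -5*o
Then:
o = -1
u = -7/3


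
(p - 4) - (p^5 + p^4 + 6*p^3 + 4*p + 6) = -p^5 - p^4 - 6*p^3 - 3*p - 10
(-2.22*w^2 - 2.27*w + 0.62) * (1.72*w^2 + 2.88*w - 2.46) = -3.8184*w^4 - 10.298*w^3 - 0.0099999999999989*w^2 + 7.3698*w - 1.5252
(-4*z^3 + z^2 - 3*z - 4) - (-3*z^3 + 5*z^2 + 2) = -z^3 - 4*z^2 - 3*z - 6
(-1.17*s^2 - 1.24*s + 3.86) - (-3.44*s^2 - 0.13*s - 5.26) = 2.27*s^2 - 1.11*s + 9.12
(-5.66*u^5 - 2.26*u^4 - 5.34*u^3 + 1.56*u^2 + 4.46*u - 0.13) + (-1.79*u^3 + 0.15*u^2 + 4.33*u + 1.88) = -5.66*u^5 - 2.26*u^4 - 7.13*u^3 + 1.71*u^2 + 8.79*u + 1.75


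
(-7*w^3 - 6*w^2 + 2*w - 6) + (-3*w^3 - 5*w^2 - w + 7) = -10*w^3 - 11*w^2 + w + 1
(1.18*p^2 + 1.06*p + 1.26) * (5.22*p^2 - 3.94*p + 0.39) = 6.1596*p^4 + 0.884*p^3 + 2.861*p^2 - 4.551*p + 0.4914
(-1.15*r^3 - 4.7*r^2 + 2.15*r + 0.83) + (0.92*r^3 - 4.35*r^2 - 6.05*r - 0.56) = -0.23*r^3 - 9.05*r^2 - 3.9*r + 0.27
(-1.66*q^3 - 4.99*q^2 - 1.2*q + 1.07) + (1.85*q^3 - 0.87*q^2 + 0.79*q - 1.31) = 0.19*q^3 - 5.86*q^2 - 0.41*q - 0.24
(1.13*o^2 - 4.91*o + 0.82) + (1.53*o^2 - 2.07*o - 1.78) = 2.66*o^2 - 6.98*o - 0.96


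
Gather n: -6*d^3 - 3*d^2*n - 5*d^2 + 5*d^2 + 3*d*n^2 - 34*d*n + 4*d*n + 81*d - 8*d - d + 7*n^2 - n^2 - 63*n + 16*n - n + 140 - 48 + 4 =-6*d^3 + 72*d + n^2*(3*d + 6) + n*(-3*d^2 - 30*d - 48) + 96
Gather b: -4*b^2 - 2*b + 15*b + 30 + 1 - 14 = -4*b^2 + 13*b + 17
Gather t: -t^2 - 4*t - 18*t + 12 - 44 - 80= -t^2 - 22*t - 112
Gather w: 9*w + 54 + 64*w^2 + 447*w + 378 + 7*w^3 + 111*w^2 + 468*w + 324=7*w^3 + 175*w^2 + 924*w + 756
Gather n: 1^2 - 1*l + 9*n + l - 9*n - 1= 0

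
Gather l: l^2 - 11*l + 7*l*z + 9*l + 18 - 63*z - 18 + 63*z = l^2 + l*(7*z - 2)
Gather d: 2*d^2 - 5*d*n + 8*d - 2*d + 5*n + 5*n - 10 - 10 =2*d^2 + d*(6 - 5*n) + 10*n - 20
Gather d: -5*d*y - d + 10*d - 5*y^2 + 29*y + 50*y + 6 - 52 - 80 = d*(9 - 5*y) - 5*y^2 + 79*y - 126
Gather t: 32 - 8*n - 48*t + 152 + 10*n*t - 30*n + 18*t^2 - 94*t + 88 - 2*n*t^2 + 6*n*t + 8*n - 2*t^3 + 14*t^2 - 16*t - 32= -30*n - 2*t^3 + t^2*(32 - 2*n) + t*(16*n - 158) + 240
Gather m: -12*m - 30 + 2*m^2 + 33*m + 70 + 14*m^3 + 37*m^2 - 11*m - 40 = 14*m^3 + 39*m^2 + 10*m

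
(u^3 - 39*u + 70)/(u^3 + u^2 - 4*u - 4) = (u^2 + 2*u - 35)/(u^2 + 3*u + 2)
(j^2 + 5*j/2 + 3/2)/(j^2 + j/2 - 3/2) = (j + 1)/(j - 1)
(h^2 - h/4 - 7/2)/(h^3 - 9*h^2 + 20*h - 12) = (h + 7/4)/(h^2 - 7*h + 6)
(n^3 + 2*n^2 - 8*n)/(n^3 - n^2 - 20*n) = (n - 2)/(n - 5)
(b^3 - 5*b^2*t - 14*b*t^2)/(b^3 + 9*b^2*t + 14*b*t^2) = (b - 7*t)/(b + 7*t)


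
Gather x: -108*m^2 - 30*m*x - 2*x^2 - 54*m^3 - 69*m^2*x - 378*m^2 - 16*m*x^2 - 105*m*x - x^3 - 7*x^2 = -54*m^3 - 486*m^2 - x^3 + x^2*(-16*m - 9) + x*(-69*m^2 - 135*m)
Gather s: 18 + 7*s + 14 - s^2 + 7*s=-s^2 + 14*s + 32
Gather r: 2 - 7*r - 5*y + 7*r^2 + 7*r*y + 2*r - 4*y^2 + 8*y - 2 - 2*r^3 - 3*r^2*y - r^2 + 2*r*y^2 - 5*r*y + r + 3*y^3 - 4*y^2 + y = -2*r^3 + r^2*(6 - 3*y) + r*(2*y^2 + 2*y - 4) + 3*y^3 - 8*y^2 + 4*y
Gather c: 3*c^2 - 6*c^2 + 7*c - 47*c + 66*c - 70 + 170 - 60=-3*c^2 + 26*c + 40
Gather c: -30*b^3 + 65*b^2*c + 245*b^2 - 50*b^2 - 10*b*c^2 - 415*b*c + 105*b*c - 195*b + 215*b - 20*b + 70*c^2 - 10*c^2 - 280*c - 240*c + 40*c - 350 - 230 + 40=-30*b^3 + 195*b^2 + c^2*(60 - 10*b) + c*(65*b^2 - 310*b - 480) - 540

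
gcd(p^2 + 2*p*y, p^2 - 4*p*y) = p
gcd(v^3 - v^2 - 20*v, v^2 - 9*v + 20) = v - 5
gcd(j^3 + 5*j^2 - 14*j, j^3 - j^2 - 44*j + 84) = j^2 + 5*j - 14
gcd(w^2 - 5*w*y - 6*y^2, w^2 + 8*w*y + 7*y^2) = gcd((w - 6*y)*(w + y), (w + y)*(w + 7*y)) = w + y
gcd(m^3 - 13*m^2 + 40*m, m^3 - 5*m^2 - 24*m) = m^2 - 8*m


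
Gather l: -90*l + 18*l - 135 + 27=-72*l - 108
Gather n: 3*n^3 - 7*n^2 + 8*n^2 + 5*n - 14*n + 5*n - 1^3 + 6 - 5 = 3*n^3 + n^2 - 4*n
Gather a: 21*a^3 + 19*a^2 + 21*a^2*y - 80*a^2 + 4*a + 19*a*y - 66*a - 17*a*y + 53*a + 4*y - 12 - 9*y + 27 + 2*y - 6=21*a^3 + a^2*(21*y - 61) + a*(2*y - 9) - 3*y + 9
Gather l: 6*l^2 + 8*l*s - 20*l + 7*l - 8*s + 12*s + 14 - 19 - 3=6*l^2 + l*(8*s - 13) + 4*s - 8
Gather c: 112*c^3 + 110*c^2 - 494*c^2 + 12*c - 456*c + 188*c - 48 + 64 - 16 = 112*c^3 - 384*c^2 - 256*c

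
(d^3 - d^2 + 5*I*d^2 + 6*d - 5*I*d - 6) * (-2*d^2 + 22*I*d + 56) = -2*d^5 + 2*d^4 + 12*I*d^4 - 66*d^3 - 12*I*d^3 + 66*d^2 + 412*I*d^2 + 336*d - 412*I*d - 336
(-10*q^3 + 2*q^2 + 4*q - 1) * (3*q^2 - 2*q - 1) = -30*q^5 + 26*q^4 + 18*q^3 - 13*q^2 - 2*q + 1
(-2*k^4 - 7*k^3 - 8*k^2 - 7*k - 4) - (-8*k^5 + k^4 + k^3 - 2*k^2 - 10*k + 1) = 8*k^5 - 3*k^4 - 8*k^3 - 6*k^2 + 3*k - 5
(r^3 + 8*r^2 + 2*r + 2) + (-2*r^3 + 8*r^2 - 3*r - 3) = -r^3 + 16*r^2 - r - 1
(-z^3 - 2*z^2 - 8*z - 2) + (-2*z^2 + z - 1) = -z^3 - 4*z^2 - 7*z - 3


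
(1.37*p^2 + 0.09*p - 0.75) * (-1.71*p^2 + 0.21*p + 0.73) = -2.3427*p^4 + 0.1338*p^3 + 2.3015*p^2 - 0.0918*p - 0.5475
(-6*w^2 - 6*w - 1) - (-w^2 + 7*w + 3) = -5*w^2 - 13*w - 4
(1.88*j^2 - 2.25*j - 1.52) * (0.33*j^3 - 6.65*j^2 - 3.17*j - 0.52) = 0.6204*j^5 - 13.2445*j^4 + 8.5013*j^3 + 16.2629*j^2 + 5.9884*j + 0.7904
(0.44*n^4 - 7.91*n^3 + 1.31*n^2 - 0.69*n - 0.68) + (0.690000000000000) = 0.44*n^4 - 7.91*n^3 + 1.31*n^2 - 0.69*n + 0.0099999999999999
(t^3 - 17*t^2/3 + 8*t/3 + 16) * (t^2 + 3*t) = t^5 - 8*t^4/3 - 43*t^3/3 + 24*t^2 + 48*t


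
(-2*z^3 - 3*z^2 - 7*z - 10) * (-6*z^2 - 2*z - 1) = 12*z^5 + 22*z^4 + 50*z^3 + 77*z^2 + 27*z + 10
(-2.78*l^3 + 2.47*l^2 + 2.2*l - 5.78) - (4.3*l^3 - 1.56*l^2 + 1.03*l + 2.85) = -7.08*l^3 + 4.03*l^2 + 1.17*l - 8.63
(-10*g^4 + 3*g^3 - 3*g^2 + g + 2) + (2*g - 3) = -10*g^4 + 3*g^3 - 3*g^2 + 3*g - 1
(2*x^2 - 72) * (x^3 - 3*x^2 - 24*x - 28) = 2*x^5 - 6*x^4 - 120*x^3 + 160*x^2 + 1728*x + 2016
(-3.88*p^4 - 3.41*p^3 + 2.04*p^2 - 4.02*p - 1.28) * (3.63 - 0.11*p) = 0.4268*p^5 - 13.7093*p^4 - 12.6027*p^3 + 7.8474*p^2 - 14.4518*p - 4.6464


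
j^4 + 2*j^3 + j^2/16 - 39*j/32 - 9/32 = (j - 3/4)*(j + 1/4)*(j + 1)*(j + 3/2)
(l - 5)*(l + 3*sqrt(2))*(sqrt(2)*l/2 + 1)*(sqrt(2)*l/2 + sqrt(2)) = l^4/2 - 3*l^3/2 + 2*sqrt(2)*l^3 - 6*sqrt(2)*l^2 - 2*l^2 - 20*sqrt(2)*l - 9*l - 30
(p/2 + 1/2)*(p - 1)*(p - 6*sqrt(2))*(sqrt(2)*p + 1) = sqrt(2)*p^4/2 - 11*p^3/2 - 7*sqrt(2)*p^2/2 + 11*p/2 + 3*sqrt(2)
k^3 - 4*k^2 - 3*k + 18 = (k - 3)^2*(k + 2)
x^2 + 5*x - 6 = (x - 1)*(x + 6)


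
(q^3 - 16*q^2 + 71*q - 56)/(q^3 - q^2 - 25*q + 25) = (q^2 - 15*q + 56)/(q^2 - 25)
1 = 1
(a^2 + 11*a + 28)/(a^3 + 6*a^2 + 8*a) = (a + 7)/(a*(a + 2))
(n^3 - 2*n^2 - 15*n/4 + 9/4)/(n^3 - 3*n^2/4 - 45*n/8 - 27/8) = 2*(2*n - 1)/(4*n + 3)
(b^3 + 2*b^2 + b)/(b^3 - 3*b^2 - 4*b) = (b + 1)/(b - 4)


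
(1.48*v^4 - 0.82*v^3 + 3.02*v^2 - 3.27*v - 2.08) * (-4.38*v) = -6.4824*v^5 + 3.5916*v^4 - 13.2276*v^3 + 14.3226*v^2 + 9.1104*v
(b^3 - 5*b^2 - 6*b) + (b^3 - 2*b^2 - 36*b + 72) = 2*b^3 - 7*b^2 - 42*b + 72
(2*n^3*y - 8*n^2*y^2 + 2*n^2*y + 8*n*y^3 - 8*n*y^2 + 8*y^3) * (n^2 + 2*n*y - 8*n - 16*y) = 2*n^5*y - 4*n^4*y^2 - 14*n^4*y - 8*n^3*y^3 + 28*n^3*y^2 - 16*n^3*y + 16*n^2*y^4 + 56*n^2*y^3 + 32*n^2*y^2 - 112*n*y^4 + 64*n*y^3 - 128*y^4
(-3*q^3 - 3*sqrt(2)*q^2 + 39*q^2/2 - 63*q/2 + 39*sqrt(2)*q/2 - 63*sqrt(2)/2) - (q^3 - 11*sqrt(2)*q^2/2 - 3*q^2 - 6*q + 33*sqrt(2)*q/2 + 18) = -4*q^3 + 5*sqrt(2)*q^2/2 + 45*q^2/2 - 51*q/2 + 3*sqrt(2)*q - 63*sqrt(2)/2 - 18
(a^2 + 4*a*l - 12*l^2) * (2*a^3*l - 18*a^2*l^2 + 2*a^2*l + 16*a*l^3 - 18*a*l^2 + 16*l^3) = 2*a^5*l - 10*a^4*l^2 + 2*a^4*l - 80*a^3*l^3 - 10*a^3*l^2 + 280*a^2*l^4 - 80*a^2*l^3 - 192*a*l^5 + 280*a*l^4 - 192*l^5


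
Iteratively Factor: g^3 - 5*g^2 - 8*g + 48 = (g - 4)*(g^2 - g - 12) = (g - 4)^2*(g + 3)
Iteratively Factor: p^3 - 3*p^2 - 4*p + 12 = (p + 2)*(p^2 - 5*p + 6) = (p - 2)*(p + 2)*(p - 3)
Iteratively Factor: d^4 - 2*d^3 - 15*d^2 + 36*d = (d)*(d^3 - 2*d^2 - 15*d + 36) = d*(d - 3)*(d^2 + d - 12) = d*(d - 3)*(d + 4)*(d - 3)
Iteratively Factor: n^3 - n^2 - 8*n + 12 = (n - 2)*(n^2 + n - 6) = (n - 2)*(n + 3)*(n - 2)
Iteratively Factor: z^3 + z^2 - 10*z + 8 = (z - 2)*(z^2 + 3*z - 4) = (z - 2)*(z + 4)*(z - 1)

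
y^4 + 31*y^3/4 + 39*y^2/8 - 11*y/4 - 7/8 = (y - 1/2)*(y + 1/4)*(y + 1)*(y + 7)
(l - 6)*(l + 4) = l^2 - 2*l - 24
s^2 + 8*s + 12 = (s + 2)*(s + 6)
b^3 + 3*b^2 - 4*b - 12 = (b - 2)*(b + 2)*(b + 3)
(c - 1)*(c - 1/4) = c^2 - 5*c/4 + 1/4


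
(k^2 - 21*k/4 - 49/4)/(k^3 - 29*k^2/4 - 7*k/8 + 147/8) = 2*(4*k + 7)/(8*k^2 - 2*k - 21)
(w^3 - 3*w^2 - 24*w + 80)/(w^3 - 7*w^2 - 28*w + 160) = (w - 4)/(w - 8)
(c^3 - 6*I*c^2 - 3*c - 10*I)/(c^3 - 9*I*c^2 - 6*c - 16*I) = (c - 5*I)/(c - 8*I)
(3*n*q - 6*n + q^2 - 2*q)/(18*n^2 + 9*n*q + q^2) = (q - 2)/(6*n + q)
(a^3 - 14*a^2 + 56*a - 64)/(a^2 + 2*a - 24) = (a^2 - 10*a + 16)/(a + 6)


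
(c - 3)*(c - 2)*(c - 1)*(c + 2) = c^4 - 4*c^3 - c^2 + 16*c - 12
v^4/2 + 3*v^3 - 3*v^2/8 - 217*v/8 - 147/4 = (v/2 + 1)*(v - 3)*(v + 7/2)^2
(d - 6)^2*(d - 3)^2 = d^4 - 18*d^3 + 117*d^2 - 324*d + 324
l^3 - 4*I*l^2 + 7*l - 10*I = (l - 5*I)*(l - I)*(l + 2*I)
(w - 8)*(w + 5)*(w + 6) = w^3 + 3*w^2 - 58*w - 240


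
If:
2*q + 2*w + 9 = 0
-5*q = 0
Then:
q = 0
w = -9/2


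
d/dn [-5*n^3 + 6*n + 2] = 6 - 15*n^2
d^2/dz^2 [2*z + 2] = 0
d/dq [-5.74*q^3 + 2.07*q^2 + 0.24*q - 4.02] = -17.22*q^2 + 4.14*q + 0.24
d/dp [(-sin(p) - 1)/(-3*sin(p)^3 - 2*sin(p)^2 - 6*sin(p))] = -(6*sin(p)^3 + 11*sin(p)^2 + 4*sin(p) + 6)*cos(p)/((3*sin(p)^2 + 2*sin(p) + 6)^2*sin(p)^2)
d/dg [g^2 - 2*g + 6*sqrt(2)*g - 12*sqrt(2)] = 2*g - 2 + 6*sqrt(2)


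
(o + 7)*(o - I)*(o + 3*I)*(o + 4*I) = o^4 + 7*o^3 + 6*I*o^3 - 5*o^2 + 42*I*o^2 - 35*o + 12*I*o + 84*I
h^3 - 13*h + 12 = (h - 3)*(h - 1)*(h + 4)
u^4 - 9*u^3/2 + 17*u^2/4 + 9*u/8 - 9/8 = (u - 3)*(u - 3/2)*(u - 1/2)*(u + 1/2)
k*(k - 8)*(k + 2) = k^3 - 6*k^2 - 16*k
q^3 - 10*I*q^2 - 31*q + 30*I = (q - 5*I)*(q - 3*I)*(q - 2*I)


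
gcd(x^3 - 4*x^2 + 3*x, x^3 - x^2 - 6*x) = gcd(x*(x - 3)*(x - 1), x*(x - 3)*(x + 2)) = x^2 - 3*x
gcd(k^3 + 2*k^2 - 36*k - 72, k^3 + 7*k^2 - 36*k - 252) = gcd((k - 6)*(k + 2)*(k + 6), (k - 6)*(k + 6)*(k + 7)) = k^2 - 36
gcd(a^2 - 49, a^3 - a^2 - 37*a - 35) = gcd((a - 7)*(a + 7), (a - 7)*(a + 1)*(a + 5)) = a - 7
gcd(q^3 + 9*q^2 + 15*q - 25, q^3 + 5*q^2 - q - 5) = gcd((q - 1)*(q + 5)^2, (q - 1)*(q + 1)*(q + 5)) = q^2 + 4*q - 5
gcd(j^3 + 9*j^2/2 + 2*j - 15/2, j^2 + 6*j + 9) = j + 3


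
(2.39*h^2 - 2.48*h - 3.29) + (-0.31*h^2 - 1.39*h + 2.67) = 2.08*h^2 - 3.87*h - 0.62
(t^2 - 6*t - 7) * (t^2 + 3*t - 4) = t^4 - 3*t^3 - 29*t^2 + 3*t + 28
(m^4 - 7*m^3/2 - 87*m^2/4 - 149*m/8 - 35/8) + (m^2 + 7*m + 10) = m^4 - 7*m^3/2 - 83*m^2/4 - 93*m/8 + 45/8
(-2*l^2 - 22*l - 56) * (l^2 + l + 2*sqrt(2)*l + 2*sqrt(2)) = -2*l^4 - 24*l^3 - 4*sqrt(2)*l^3 - 78*l^2 - 48*sqrt(2)*l^2 - 156*sqrt(2)*l - 56*l - 112*sqrt(2)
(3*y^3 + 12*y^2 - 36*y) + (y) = 3*y^3 + 12*y^2 - 35*y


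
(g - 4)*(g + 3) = g^2 - g - 12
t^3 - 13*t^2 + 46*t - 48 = (t - 8)*(t - 3)*(t - 2)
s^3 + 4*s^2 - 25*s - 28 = (s - 4)*(s + 1)*(s + 7)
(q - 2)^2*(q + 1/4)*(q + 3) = q^4 - 3*q^3/4 - 33*q^2/4 + 10*q + 3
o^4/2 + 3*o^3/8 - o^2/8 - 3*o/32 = o*(o/2 + 1/4)*(o - 1/2)*(o + 3/4)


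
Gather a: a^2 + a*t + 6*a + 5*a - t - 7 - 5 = a^2 + a*(t + 11) - t - 12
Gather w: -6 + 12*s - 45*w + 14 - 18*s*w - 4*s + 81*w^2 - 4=8*s + 81*w^2 + w*(-18*s - 45) + 4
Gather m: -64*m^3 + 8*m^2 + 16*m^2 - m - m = -64*m^3 + 24*m^2 - 2*m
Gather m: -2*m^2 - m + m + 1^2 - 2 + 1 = -2*m^2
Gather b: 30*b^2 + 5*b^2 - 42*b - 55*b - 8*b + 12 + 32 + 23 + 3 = 35*b^2 - 105*b + 70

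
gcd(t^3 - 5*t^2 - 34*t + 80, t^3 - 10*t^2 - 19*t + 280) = t^2 - 3*t - 40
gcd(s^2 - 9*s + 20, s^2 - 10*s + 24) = s - 4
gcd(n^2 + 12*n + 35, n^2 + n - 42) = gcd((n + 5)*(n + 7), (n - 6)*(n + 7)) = n + 7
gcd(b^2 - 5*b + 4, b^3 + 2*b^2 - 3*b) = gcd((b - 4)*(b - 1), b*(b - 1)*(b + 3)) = b - 1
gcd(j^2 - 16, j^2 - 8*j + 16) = j - 4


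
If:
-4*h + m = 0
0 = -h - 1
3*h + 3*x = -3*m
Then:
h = -1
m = -4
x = 5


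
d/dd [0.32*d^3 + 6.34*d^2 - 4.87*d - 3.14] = 0.96*d^2 + 12.68*d - 4.87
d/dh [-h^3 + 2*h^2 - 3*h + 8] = -3*h^2 + 4*h - 3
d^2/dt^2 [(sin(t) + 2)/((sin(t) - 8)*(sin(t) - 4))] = (-sin(t)^5 - 20*sin(t)^4 + 266*sin(t)^3 - 404*sin(t)^2 - 2128*sin(t) + 1216)/((sin(t) - 8)^3*(sin(t) - 4)^3)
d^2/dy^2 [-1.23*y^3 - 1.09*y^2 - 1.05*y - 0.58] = -7.38*y - 2.18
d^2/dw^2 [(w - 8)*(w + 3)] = 2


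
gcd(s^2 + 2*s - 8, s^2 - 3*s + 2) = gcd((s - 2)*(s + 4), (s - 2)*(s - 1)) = s - 2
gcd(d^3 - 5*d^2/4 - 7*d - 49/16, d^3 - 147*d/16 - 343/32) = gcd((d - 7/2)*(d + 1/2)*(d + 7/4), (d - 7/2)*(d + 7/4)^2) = d^2 - 7*d/4 - 49/8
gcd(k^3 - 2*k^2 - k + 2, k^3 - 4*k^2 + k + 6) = k^2 - k - 2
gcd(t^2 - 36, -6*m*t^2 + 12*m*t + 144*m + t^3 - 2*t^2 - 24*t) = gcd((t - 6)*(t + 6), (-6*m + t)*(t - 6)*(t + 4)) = t - 6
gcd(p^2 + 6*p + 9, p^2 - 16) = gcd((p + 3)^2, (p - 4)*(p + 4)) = 1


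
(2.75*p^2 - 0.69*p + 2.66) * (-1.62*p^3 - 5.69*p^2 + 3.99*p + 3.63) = -4.455*p^5 - 14.5297*p^4 + 10.5894*p^3 - 7.906*p^2 + 8.1087*p + 9.6558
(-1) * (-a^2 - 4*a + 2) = a^2 + 4*a - 2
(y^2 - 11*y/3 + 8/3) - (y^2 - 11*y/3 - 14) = 50/3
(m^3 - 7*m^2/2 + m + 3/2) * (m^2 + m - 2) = m^5 - 5*m^4/2 - 9*m^3/2 + 19*m^2/2 - m/2 - 3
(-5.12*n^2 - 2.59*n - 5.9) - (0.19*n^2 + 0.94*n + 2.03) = -5.31*n^2 - 3.53*n - 7.93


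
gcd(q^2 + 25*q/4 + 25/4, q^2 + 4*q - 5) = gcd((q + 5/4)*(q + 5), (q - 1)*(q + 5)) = q + 5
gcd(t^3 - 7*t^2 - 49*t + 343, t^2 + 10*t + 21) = t + 7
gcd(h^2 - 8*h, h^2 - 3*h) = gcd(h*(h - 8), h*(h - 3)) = h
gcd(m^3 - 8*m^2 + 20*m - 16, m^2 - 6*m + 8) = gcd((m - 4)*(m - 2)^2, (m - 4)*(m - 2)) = m^2 - 6*m + 8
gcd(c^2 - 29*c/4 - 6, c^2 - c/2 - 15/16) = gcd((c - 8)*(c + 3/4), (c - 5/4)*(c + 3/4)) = c + 3/4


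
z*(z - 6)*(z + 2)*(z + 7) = z^4 + 3*z^3 - 40*z^2 - 84*z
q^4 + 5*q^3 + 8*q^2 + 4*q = q*(q + 1)*(q + 2)^2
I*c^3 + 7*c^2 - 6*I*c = c*(c - 6*I)*(I*c + 1)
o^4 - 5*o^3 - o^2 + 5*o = o*(o - 5)*(o - 1)*(o + 1)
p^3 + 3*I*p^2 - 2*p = p*(p + I)*(p + 2*I)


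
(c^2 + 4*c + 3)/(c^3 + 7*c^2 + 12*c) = (c + 1)/(c*(c + 4))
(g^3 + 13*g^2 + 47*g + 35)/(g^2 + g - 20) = (g^2 + 8*g + 7)/(g - 4)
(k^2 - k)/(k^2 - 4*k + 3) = k/(k - 3)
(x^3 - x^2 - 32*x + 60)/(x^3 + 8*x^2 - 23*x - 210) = (x - 2)/(x + 7)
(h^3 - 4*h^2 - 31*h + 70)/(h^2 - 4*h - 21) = (h^2 + 3*h - 10)/(h + 3)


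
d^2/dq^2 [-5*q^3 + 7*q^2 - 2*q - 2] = 14 - 30*q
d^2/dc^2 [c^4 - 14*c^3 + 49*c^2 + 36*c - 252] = 12*c^2 - 84*c + 98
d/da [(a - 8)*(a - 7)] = 2*a - 15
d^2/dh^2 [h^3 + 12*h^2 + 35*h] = 6*h + 24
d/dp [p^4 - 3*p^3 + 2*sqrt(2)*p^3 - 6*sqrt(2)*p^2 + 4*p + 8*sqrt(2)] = 4*p^3 - 9*p^2 + 6*sqrt(2)*p^2 - 12*sqrt(2)*p + 4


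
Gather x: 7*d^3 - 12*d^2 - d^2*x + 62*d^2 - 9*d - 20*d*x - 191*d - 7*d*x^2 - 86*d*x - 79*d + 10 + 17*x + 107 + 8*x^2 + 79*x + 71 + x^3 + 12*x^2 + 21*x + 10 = 7*d^3 + 50*d^2 - 279*d + x^3 + x^2*(20 - 7*d) + x*(-d^2 - 106*d + 117) + 198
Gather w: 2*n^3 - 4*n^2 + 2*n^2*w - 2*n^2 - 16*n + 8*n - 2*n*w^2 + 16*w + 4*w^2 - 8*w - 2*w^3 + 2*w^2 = 2*n^3 - 6*n^2 - 8*n - 2*w^3 + w^2*(6 - 2*n) + w*(2*n^2 + 8)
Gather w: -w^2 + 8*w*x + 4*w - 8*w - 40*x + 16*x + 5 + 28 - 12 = -w^2 + w*(8*x - 4) - 24*x + 21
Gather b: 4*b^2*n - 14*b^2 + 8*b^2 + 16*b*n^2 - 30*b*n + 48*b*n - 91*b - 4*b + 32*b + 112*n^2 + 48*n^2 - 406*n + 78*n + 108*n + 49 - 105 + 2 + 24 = b^2*(4*n - 6) + b*(16*n^2 + 18*n - 63) + 160*n^2 - 220*n - 30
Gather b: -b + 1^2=1 - b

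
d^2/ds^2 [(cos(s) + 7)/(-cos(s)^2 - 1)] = (-8*(cos(s) + 7)*sin(s)^2*cos(s)^2 + (cos(s)^2 + 1)^2*cos(s) - 2*(cos(s)^2 + 1)*(7*cos(2*s) + cos(3*s)))/(cos(s)^2 + 1)^3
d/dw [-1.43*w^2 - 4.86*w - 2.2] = -2.86*w - 4.86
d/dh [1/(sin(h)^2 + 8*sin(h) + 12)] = -2*(sin(h) + 4)*cos(h)/(sin(h)^2 + 8*sin(h) + 12)^2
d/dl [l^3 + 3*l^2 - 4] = 3*l*(l + 2)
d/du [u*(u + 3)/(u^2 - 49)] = (-3*u^2 - 98*u - 147)/(u^4 - 98*u^2 + 2401)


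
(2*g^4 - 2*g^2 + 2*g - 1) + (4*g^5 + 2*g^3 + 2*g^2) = 4*g^5 + 2*g^4 + 2*g^3 + 2*g - 1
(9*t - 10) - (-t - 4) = 10*t - 6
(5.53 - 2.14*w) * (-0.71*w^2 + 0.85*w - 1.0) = 1.5194*w^3 - 5.7453*w^2 + 6.8405*w - 5.53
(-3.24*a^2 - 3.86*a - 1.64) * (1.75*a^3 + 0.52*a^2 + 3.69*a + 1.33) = -5.67*a^5 - 8.4398*a^4 - 16.8328*a^3 - 19.4054*a^2 - 11.1854*a - 2.1812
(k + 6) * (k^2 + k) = k^3 + 7*k^2 + 6*k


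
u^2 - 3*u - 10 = (u - 5)*(u + 2)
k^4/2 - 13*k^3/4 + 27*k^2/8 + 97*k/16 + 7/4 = (k/2 + 1/4)*(k - 4)*(k - 7/2)*(k + 1/2)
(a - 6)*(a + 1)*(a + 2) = a^3 - 3*a^2 - 16*a - 12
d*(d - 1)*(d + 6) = d^3 + 5*d^2 - 6*d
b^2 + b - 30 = (b - 5)*(b + 6)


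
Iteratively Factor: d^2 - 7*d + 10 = (d - 5)*(d - 2)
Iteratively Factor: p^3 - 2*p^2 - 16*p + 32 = (p + 4)*(p^2 - 6*p + 8) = (p - 2)*(p + 4)*(p - 4)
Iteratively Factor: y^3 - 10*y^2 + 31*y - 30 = (y - 5)*(y^2 - 5*y + 6) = (y - 5)*(y - 3)*(y - 2)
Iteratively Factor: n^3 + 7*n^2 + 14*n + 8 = (n + 4)*(n^2 + 3*n + 2) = (n + 2)*(n + 4)*(n + 1)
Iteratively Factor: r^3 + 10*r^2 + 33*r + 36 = (r + 4)*(r^2 + 6*r + 9) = (r + 3)*(r + 4)*(r + 3)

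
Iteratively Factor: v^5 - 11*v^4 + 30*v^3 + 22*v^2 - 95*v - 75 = (v - 5)*(v^4 - 6*v^3 + 22*v + 15) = (v - 5)*(v - 3)*(v^3 - 3*v^2 - 9*v - 5) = (v - 5)*(v - 3)*(v + 1)*(v^2 - 4*v - 5) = (v - 5)^2*(v - 3)*(v + 1)*(v + 1)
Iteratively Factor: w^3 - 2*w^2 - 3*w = (w)*(w^2 - 2*w - 3) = w*(w - 3)*(w + 1)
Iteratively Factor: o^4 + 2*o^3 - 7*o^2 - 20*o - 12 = (o + 2)*(o^3 - 7*o - 6) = (o + 1)*(o + 2)*(o^2 - o - 6) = (o - 3)*(o + 1)*(o + 2)*(o + 2)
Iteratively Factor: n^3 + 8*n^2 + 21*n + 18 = (n + 2)*(n^2 + 6*n + 9) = (n + 2)*(n + 3)*(n + 3)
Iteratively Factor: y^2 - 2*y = (y - 2)*(y)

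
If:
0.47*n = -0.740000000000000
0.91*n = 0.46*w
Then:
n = -1.57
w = -3.11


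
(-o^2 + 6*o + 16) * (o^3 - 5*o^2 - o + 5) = -o^5 + 11*o^4 - 13*o^3 - 91*o^2 + 14*o + 80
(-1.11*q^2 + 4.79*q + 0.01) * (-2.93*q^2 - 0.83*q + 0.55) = 3.2523*q^4 - 13.1134*q^3 - 4.6155*q^2 + 2.6262*q + 0.0055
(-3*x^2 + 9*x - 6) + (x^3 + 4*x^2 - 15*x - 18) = x^3 + x^2 - 6*x - 24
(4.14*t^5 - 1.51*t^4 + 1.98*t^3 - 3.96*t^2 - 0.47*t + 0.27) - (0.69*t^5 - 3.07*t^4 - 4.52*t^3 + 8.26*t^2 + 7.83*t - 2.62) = 3.45*t^5 + 1.56*t^4 + 6.5*t^3 - 12.22*t^2 - 8.3*t + 2.89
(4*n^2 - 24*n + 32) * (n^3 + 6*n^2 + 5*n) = 4*n^5 - 92*n^3 + 72*n^2 + 160*n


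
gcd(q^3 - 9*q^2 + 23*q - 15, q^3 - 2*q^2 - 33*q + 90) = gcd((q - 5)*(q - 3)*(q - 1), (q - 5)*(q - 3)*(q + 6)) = q^2 - 8*q + 15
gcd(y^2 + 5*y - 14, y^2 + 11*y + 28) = y + 7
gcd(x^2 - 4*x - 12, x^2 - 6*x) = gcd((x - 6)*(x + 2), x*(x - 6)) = x - 6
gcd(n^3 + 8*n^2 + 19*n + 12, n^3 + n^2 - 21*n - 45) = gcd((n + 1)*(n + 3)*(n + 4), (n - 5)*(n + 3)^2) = n + 3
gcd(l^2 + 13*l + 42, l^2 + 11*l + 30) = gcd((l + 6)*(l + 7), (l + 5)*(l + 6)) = l + 6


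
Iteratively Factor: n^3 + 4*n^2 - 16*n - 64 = (n + 4)*(n^2 - 16) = (n + 4)^2*(n - 4)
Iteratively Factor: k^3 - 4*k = (k - 2)*(k^2 + 2*k) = (k - 2)*(k + 2)*(k)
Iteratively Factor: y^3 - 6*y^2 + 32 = (y - 4)*(y^2 - 2*y - 8) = (y - 4)^2*(y + 2)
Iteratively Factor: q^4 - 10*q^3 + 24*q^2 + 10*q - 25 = (q + 1)*(q^3 - 11*q^2 + 35*q - 25) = (q - 5)*(q + 1)*(q^2 - 6*q + 5) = (q - 5)^2*(q + 1)*(q - 1)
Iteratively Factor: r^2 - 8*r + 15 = (r - 5)*(r - 3)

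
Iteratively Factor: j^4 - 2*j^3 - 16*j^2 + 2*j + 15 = (j - 1)*(j^3 - j^2 - 17*j - 15) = (j - 1)*(j + 1)*(j^2 - 2*j - 15) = (j - 5)*(j - 1)*(j + 1)*(j + 3)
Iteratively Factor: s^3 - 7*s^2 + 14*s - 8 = (s - 1)*(s^2 - 6*s + 8) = (s - 2)*(s - 1)*(s - 4)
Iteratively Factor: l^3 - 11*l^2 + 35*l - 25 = (l - 1)*(l^2 - 10*l + 25) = (l - 5)*(l - 1)*(l - 5)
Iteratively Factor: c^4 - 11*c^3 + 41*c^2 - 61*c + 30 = (c - 2)*(c^3 - 9*c^2 + 23*c - 15) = (c - 2)*(c - 1)*(c^2 - 8*c + 15) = (c - 3)*(c - 2)*(c - 1)*(c - 5)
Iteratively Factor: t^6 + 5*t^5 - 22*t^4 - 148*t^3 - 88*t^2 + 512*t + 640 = (t + 4)*(t^5 + t^4 - 26*t^3 - 44*t^2 + 88*t + 160) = (t + 2)*(t + 4)*(t^4 - t^3 - 24*t^2 + 4*t + 80) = (t - 5)*(t + 2)*(t + 4)*(t^3 + 4*t^2 - 4*t - 16) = (t - 5)*(t - 2)*(t + 2)*(t + 4)*(t^2 + 6*t + 8) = (t - 5)*(t - 2)*(t + 2)*(t + 4)^2*(t + 2)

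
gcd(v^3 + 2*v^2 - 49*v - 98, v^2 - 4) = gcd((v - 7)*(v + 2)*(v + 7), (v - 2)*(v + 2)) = v + 2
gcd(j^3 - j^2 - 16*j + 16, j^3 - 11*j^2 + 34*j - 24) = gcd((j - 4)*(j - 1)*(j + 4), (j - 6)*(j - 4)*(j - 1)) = j^2 - 5*j + 4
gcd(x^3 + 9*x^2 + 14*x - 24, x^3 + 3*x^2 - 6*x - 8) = x + 4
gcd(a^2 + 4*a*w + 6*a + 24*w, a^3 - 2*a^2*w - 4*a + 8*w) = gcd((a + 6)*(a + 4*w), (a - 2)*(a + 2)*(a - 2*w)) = 1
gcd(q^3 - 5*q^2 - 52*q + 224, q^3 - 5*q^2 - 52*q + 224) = q^3 - 5*q^2 - 52*q + 224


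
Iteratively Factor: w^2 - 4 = (w - 2)*(w + 2)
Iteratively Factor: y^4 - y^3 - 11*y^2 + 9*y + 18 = (y + 1)*(y^3 - 2*y^2 - 9*y + 18) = (y - 2)*(y + 1)*(y^2 - 9) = (y - 2)*(y + 1)*(y + 3)*(y - 3)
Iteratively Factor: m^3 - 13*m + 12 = (m + 4)*(m^2 - 4*m + 3) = (m - 3)*(m + 4)*(m - 1)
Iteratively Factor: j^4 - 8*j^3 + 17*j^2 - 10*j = (j)*(j^3 - 8*j^2 + 17*j - 10) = j*(j - 1)*(j^2 - 7*j + 10) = j*(j - 5)*(j - 1)*(j - 2)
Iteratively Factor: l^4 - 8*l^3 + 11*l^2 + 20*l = (l)*(l^3 - 8*l^2 + 11*l + 20) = l*(l - 4)*(l^2 - 4*l - 5) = l*(l - 5)*(l - 4)*(l + 1)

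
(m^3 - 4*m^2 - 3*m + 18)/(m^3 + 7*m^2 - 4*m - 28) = (m^2 - 6*m + 9)/(m^2 + 5*m - 14)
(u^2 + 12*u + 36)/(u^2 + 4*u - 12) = (u + 6)/(u - 2)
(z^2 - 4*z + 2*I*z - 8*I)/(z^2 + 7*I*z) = (z^2 + 2*z*(-2 + I) - 8*I)/(z*(z + 7*I))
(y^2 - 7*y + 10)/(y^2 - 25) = (y - 2)/(y + 5)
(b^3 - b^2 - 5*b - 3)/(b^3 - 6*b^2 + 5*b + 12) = (b + 1)/(b - 4)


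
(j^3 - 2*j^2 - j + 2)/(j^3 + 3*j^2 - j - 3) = (j - 2)/(j + 3)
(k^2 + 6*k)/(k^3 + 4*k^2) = (k + 6)/(k*(k + 4))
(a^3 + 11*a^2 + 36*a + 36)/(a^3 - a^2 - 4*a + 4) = (a^2 + 9*a + 18)/(a^2 - 3*a + 2)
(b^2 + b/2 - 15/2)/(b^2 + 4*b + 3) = (b - 5/2)/(b + 1)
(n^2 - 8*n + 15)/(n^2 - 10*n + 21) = (n - 5)/(n - 7)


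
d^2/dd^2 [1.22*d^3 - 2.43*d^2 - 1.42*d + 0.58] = 7.32*d - 4.86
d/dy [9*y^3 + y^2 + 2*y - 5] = 27*y^2 + 2*y + 2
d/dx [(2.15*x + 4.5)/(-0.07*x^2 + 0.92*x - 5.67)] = (0.1505*x^2 + 0.63*x - 16.3305)/(0.0049*x^4 - 0.1288*x^3 + 1.6402*x^2 - 10.4328*x + 32.1489)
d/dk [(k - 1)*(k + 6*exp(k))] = 6*k*exp(k) + 2*k - 1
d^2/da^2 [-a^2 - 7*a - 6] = -2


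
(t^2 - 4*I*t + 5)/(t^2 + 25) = (t + I)/(t + 5*I)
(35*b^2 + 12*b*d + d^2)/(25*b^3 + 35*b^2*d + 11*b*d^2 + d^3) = (7*b + d)/(5*b^2 + 6*b*d + d^2)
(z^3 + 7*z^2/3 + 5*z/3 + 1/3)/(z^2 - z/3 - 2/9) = 3*(z^2 + 2*z + 1)/(3*z - 2)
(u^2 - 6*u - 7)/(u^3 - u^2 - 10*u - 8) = (u - 7)/(u^2 - 2*u - 8)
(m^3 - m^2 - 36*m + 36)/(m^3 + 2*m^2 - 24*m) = (m^2 - 7*m + 6)/(m*(m - 4))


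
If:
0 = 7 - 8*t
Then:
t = 7/8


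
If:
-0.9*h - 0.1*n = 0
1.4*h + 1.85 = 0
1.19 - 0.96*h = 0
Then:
No Solution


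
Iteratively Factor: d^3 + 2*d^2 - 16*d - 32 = (d + 4)*(d^2 - 2*d - 8) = (d + 2)*(d + 4)*(d - 4)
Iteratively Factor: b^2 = (b)*(b)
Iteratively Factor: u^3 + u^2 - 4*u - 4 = (u - 2)*(u^2 + 3*u + 2) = (u - 2)*(u + 1)*(u + 2)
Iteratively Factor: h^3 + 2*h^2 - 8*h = (h - 2)*(h^2 + 4*h) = h*(h - 2)*(h + 4)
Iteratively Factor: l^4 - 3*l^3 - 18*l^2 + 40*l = (l - 2)*(l^3 - l^2 - 20*l) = l*(l - 2)*(l^2 - l - 20) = l*(l - 2)*(l + 4)*(l - 5)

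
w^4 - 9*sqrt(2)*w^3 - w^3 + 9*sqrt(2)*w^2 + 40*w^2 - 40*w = w*(w - 1)*(w - 5*sqrt(2))*(w - 4*sqrt(2))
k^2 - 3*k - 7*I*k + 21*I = (k - 3)*(k - 7*I)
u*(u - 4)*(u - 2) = u^3 - 6*u^2 + 8*u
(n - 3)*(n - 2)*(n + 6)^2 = n^4 + 7*n^3 - 18*n^2 - 108*n + 216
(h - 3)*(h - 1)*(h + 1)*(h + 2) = h^4 - h^3 - 7*h^2 + h + 6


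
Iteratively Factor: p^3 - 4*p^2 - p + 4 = (p + 1)*(p^2 - 5*p + 4) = (p - 1)*(p + 1)*(p - 4)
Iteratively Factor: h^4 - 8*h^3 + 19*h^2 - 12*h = (h - 3)*(h^3 - 5*h^2 + 4*h) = (h - 3)*(h - 1)*(h^2 - 4*h) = (h - 4)*(h - 3)*(h - 1)*(h)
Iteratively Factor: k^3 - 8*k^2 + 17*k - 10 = (k - 1)*(k^2 - 7*k + 10) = (k - 2)*(k - 1)*(k - 5)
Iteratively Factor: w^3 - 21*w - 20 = (w - 5)*(w^2 + 5*w + 4) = (w - 5)*(w + 1)*(w + 4)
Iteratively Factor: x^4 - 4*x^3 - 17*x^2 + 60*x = (x)*(x^3 - 4*x^2 - 17*x + 60) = x*(x - 3)*(x^2 - x - 20) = x*(x - 3)*(x + 4)*(x - 5)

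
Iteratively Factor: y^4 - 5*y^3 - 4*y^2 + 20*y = (y)*(y^3 - 5*y^2 - 4*y + 20) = y*(y - 2)*(y^2 - 3*y - 10) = y*(y - 2)*(y + 2)*(y - 5)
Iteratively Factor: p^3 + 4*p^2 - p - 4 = (p + 1)*(p^2 + 3*p - 4) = (p - 1)*(p + 1)*(p + 4)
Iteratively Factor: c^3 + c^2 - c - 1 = (c + 1)*(c^2 - 1) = (c + 1)^2*(c - 1)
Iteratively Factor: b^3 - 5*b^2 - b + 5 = (b - 5)*(b^2 - 1) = (b - 5)*(b - 1)*(b + 1)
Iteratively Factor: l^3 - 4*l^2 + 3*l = (l - 3)*(l^2 - l) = l*(l - 3)*(l - 1)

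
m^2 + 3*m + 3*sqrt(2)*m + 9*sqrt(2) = (m + 3)*(m + 3*sqrt(2))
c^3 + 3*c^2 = c^2*(c + 3)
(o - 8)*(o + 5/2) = o^2 - 11*o/2 - 20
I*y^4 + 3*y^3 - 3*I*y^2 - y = y*(y - I)^2*(I*y + 1)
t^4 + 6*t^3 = t^3*(t + 6)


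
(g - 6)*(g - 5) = g^2 - 11*g + 30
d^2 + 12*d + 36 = (d + 6)^2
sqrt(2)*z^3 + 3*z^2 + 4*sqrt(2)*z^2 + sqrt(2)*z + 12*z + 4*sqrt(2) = (z + 4)*(z + sqrt(2))*(sqrt(2)*z + 1)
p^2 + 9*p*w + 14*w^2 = (p + 2*w)*(p + 7*w)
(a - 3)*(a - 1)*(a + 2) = a^3 - 2*a^2 - 5*a + 6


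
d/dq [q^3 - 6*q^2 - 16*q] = 3*q^2 - 12*q - 16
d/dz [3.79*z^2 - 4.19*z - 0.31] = 7.58*z - 4.19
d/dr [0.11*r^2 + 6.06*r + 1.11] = 0.22*r + 6.06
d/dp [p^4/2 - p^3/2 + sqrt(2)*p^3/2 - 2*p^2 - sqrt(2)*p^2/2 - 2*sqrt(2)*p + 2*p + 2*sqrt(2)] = 2*p^3 - 3*p^2/2 + 3*sqrt(2)*p^2/2 - 4*p - sqrt(2)*p - 2*sqrt(2) + 2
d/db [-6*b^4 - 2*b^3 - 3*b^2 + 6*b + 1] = -24*b^3 - 6*b^2 - 6*b + 6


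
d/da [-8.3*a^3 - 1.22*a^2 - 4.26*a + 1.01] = -24.9*a^2 - 2.44*a - 4.26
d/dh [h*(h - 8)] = 2*h - 8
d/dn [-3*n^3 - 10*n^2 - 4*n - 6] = -9*n^2 - 20*n - 4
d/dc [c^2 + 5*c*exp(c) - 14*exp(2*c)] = 5*c*exp(c) + 2*c - 28*exp(2*c) + 5*exp(c)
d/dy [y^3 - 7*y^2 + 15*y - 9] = 3*y^2 - 14*y + 15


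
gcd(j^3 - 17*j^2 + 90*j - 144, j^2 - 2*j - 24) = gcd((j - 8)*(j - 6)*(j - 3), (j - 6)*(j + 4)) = j - 6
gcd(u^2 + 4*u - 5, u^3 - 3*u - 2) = 1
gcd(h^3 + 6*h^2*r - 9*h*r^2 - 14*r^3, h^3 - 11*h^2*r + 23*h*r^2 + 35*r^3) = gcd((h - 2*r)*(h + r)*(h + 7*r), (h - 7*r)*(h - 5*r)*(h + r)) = h + r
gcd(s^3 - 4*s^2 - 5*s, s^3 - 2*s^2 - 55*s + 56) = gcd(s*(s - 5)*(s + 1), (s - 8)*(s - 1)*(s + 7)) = 1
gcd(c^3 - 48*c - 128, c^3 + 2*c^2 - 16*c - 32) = c + 4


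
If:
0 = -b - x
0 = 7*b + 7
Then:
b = -1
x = 1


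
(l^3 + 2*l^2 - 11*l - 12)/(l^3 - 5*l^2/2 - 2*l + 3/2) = 2*(l + 4)/(2*l - 1)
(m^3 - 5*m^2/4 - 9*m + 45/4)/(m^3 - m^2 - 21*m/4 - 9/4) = (4*m^2 + 7*m - 15)/(4*m^2 + 8*m + 3)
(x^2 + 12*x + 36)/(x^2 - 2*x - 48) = (x + 6)/(x - 8)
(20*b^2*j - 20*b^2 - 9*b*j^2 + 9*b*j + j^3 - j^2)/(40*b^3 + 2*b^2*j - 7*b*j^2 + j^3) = (j - 1)/(2*b + j)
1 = 1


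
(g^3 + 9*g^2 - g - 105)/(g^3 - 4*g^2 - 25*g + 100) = (g^2 + 4*g - 21)/(g^2 - 9*g + 20)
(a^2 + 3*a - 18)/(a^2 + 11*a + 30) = (a - 3)/(a + 5)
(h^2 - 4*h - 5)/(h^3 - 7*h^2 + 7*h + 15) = 1/(h - 3)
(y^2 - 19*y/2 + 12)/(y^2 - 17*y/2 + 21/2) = (y - 8)/(y - 7)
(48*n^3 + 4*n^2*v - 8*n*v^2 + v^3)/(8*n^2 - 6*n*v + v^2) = (-12*n^2 - 4*n*v + v^2)/(-2*n + v)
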